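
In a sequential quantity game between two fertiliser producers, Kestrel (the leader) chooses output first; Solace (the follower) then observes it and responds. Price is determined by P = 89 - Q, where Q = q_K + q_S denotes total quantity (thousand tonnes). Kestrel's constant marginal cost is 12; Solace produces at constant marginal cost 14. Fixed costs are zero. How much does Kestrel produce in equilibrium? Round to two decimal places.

Solve by backward induction. Given q_K, the follower Solace maximises π_S = (89 - q_K - q_S)q_S - 14q_S.
∂π_S/∂q_S = 75 - q_K - 2q_S = 0 gives the reaction function q_S = (75 - q_K)/2.
Kestrel substitutes q_S(q_K) into its own profit: π_K = q_K(89 - q_K - (75 - q_K)/2) - 12q_K = (103/2 - (1/2)q_K)q_K - 12q_K.
Maximising: ∂π_K/∂q_K = 79/2 - q_K = 0, giving q_K = 79/2.
Then q_S = (75 - 79/2)/2 = 71/4.

39.50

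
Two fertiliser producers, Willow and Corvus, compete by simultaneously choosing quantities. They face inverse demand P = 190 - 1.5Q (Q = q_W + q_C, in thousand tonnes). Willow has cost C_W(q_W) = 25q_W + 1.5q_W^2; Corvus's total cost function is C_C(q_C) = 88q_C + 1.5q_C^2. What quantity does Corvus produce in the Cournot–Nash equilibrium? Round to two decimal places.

10.80

Willow's profit: π_W = (190 - 1.5Q)q_W - (25q_W + (3/2)q_W²). Setting ∂π_W/∂q_W = 0: 165 - 6q_W - (3/2)(q_C) = 0.
Corvus's first-order condition: 102 - 6q_C - (3/2)(q_W) = 0.
Rearranging gives the reaction functions q_W = (165 - (3/2)q_C)/6 and q_C = (102 - (3/2)q_W)/6.
Substituting one into the other gives q_W = 124/5 and q_C = 54/5.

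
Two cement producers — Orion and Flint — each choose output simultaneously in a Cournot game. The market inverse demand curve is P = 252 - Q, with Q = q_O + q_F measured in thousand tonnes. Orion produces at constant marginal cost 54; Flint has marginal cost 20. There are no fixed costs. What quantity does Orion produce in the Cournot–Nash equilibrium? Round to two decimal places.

Orion's profit: π_O = (252 - Q)q_O - (54q_O). Setting ∂π_O/∂q_O = 0: 198 - 2q_O - (q_F) = 0.
Flint's profit: π_F = (252 - Q)q_F - (20q_F). Setting ∂π_F/∂q_F = 0: 232 - 2q_F - (q_O) = 0.
Rearranging gives the reaction functions q_O = (198 - q_F)/2 and q_F = (232 - q_O)/2.
Solving the pair: q_O = 164/3, q_F = 266/3.

54.67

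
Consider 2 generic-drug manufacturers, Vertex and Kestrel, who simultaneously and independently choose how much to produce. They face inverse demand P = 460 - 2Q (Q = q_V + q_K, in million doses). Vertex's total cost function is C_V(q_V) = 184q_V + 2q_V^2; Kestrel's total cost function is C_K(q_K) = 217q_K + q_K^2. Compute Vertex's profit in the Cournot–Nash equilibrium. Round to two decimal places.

2828.31

Vertex's profit: π_V = (460 - 2Q)q_V - (184q_V + 2q_V²). Setting ∂π_V/∂q_V = 0: 276 - 8q_V - 2(q_K) = 0.
Kestrel's first-order condition: 243 - 6q_K - 2(q_V) = 0.
Best responses: q_V = (276 - 2q_K)/8, q_K = (243 - 2q_V)/6.
Solving the pair: q_V = 585/22, q_K = 348/11.
Price P = 460 - 2·(1281/22) = 343.5455.
Vertex's profit: 343.5455·(585/22) - 184·(585/22) - 2(585/22)² = 2828.3058.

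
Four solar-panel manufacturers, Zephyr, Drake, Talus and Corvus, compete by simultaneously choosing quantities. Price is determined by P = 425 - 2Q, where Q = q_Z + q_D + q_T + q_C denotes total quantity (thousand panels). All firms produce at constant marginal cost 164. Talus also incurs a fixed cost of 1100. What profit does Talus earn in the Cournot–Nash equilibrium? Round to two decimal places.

A representative firm's profit is π_i = q_i(425 - 2Q) - 164q_i.
Setting ∂π_i/∂q_i = 0 with rivals' quantities fixed: 261 - 4q_i - 2·Σ_{j≠i} q_j = 0.
By symmetry each firm produces the same amount; substituting Σ_{j≠i} q_j = 3q_i yields q_i = 261/10.
Price P = 425 - 2·(522/5) = 1081/5.
Talus's profit: (1081/5 - 164)·(261/10) - 1100 = 262.4200.

262.42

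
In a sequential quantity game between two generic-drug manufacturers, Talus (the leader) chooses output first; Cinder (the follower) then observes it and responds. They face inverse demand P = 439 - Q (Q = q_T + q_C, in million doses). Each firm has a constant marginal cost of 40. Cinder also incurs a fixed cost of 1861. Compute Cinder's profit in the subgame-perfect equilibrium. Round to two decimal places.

Solve by backward induction. Given q_T, the follower Cinder maximises π_C = (439 - q_T - q_C)q_C - 40q_C.
Setting the follower's marginal profit to zero, 399 - q_T - 2q_C = 0, i.e. q_C = (399 - q_T)/2.
The leader anticipates this reaction. Substituting into P = 439 - Q gives P = 479/2 - (1/2)q_T, so π_T = (479/2 - (1/2)q_T)q_T - 40q_T.
Leader FOC: 399/2 - q_T = 0, so q_T = 399/2.
Then q_C = (399 - 399/2)/2 = 399/4.
Price P = 439 - 1197/4 = 559/4.
Cinder's profit: (559/4 - 40)·(399/4) - 1861 = 8089.0625.

8089.06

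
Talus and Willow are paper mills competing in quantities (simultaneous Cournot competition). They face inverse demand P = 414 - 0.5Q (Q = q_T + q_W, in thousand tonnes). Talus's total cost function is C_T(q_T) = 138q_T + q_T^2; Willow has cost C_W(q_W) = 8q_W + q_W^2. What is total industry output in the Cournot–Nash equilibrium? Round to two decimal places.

Talus's profit: π_T = (414 - 0.5Q)q_T - (138q_T + q_T²). Setting ∂π_T/∂q_T = 0: 276 - 3q_T - (1/2)(q_W) = 0.
Willow's first-order condition: 406 - 3q_W - (1/2)(q_T) = 0.
So q_T = (276 - (1/2)q_W)/3 and q_W = (406 - (1/2)q_T)/3.
Substituting one into the other gives q_T = 500/7 and q_W = 864/7.
Total output Q = 500/7 + 864/7 = 1364/7.

194.86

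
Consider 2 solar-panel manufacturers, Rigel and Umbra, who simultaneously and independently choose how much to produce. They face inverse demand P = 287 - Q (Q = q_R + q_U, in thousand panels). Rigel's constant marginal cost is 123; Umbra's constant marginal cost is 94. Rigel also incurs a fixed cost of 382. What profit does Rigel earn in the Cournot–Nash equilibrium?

Rigel's profit: π_R = (287 - Q)q_R - (123q_R). Setting ∂π_R/∂q_R = 0: 164 - 2q_R - (q_U) = 0.
Umbra's profit: π_U = (287 - Q)q_U - (94q_U). Setting ∂π_U/∂q_U = 0: 193 - 2q_U - (q_R) = 0.
Best responses: q_R = (164 - q_U)/2, q_U = (193 - q_R)/2.
Substituting one into the other gives q_R = 45 and q_U = 74.
Price P = 287 - 119 = 168.
Rigel's profit: (168 - 123)·45 - 382 = 1643.

1643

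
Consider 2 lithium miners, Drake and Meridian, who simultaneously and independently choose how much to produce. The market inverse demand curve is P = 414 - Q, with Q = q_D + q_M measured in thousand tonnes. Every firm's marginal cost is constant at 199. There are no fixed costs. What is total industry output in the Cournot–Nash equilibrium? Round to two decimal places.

143.33

Each firm earns π_i = (414 - Q)q_i - 199q_i.
Setting ∂π_i/∂q_i = 0 with rivals' quantities fixed: 215 - 2q_i - q_j = 0.
With identical firms every q_j equals q_i, so q_j = q_i and 215 = 3q_i, giving q_i = 215/3.
Total output Q = 215/3 + 215/3 = 430/3.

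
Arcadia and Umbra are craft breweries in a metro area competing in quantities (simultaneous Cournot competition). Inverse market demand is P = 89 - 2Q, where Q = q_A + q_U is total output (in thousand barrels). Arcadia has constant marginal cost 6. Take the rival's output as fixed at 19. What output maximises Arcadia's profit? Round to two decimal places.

With the rival's output fixed at 19, Arcadia's profit is π_A = (89 - 2·19 - 2q_A)q_A - (6q_A) = (51 - 2q_A)q_A - (6q_A).
∂π_A/∂q_A = 45 - 4q_A = 0, so q_A = 45/4.

11.25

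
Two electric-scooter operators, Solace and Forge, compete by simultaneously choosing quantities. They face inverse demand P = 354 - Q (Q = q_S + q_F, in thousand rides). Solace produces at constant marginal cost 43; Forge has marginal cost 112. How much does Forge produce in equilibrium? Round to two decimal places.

Solace's profit: π_S = (354 - Q)q_S - (43q_S). Setting ∂π_S/∂q_S = 0: 311 - 2q_S - (q_F) = 0.
Forge's first-order condition: 242 - 2q_F - (q_S) = 0.
Best responses: q_S = (311 - q_F)/2, q_F = (242 - q_S)/2.
Substituting one into the other gives q_S = 380/3 and q_F = 173/3.

57.67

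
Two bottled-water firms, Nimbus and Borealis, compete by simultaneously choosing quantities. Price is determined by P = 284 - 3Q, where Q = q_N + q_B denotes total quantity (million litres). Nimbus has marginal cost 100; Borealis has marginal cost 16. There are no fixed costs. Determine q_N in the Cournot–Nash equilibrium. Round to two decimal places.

Nimbus's profit: π_N = (284 - 3Q)q_N - (100q_N). Setting ∂π_N/∂q_N = 0: 184 - 6q_N - 3(q_B) = 0.
Borealis's first-order condition: 268 - 6q_B - 3(q_N) = 0.
So q_N = (184 - 3q_B)/6 and q_B = (268 - 3q_N)/6.
Solving the pair: q_N = 100/9, q_B = 352/9.

11.11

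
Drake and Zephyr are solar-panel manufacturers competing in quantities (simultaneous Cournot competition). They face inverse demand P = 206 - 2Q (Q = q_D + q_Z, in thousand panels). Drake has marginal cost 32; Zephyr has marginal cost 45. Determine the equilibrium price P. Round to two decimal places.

94.33

Drake's profit: π_D = (206 - 2Q)q_D - (32q_D). Setting ∂π_D/∂q_D = 0: 174 - 4q_D - 2(q_Z) = 0.
Zephyr's first-order condition: 161 - 4q_Z - 2(q_D) = 0.
So q_D = (174 - 2q_Z)/4 and q_Z = (161 - 2q_D)/4.
Substituting one into the other gives q_D = 187/6 and q_Z = 74/3.
Total output Q = 335/6, so price P = 206 - 2·(335/6) = 283/3.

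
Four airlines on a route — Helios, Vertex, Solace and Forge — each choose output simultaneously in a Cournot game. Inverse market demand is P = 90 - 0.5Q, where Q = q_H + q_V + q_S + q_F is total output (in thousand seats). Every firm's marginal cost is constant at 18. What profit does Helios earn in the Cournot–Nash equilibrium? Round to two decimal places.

414.72

Each firm earns π_i = (90 - 0.5Q)q_i - 18q_i.
First-order condition (treating rivals' output as given): 72 - q_i - (1/2)·Σ_{j≠i} q_j = 0.
By symmetry each firm produces the same amount; substituting Σ_{j≠i} q_j = 3q_i yields q_i = 72/(5/2) = 144/5.
Price P = 90 - (1/2)·(576/5) = 162/5.
Helios's profit: (162/5 - 18)·(144/5) = 414.7200.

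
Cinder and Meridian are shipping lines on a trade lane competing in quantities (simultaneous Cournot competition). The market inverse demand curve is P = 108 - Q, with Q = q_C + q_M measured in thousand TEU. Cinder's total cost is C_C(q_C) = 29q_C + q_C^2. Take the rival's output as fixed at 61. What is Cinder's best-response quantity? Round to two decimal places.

With the rival's output fixed at 61, Cinder's profit is π_C = (108 - 61 - q_C)q_C - (29q_C + q_C²) = (47 - q_C)q_C - (29q_C + q_C²).
∂π_C/∂q_C = 18 - 4q_C = 0, so q_C = 9/2.

4.50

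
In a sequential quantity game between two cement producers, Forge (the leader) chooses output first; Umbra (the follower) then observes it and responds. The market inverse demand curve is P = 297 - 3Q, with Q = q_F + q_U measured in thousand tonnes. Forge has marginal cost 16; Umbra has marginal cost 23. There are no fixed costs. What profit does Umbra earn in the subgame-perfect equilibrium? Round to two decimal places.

1408.33

The follower Umbra best-responds to any q_F: π_U = (297 - 3Q)q_U - 23q_U.
∂π_U/∂q_U = 274 - 3q_F - 6q_U = 0 gives the reaction function q_U = (274 - 3q_F)/6.
Forge substitutes q_U(q_F) into its own profit: π_F = q_F(297 - 3q_F - (274 - 3q_F)/2) - 16q_F = (160 - (3/2)q_F)q_F - 16q_F.
Leader FOC: 144 - 3q_F = 0, so q_F = 48.
Then q_U = (274 - 3·48)/6 = 65/3.
Price P = 297 - 3·(209/3) = 88.
Umbra's profit: (88 - 23)·(65/3) = 1408.3333.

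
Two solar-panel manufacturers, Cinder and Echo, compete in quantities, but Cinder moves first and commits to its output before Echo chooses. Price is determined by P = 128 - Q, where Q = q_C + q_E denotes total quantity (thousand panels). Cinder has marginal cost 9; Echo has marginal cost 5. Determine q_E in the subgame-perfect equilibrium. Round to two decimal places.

Solve by backward induction. Given q_C, the follower Echo maximises π_E = (128 - q_C - q_E)q_E - 5q_E.
Setting the follower's marginal profit to zero, 123 - q_C - 2q_E = 0, i.e. q_E = (123 - q_C)/2.
Cinder substitutes q_E(q_C) into its own profit: π_C = q_C(128 - q_C - (123 - q_C)/2) - 9q_C = (133/2 - (1/2)q_C)q_C - 9q_C.
Leader FOC: 115/2 - q_C = 0, so q_C = 115/2.
Then q_E = (123 - 115/2)/2 = 131/4.

32.75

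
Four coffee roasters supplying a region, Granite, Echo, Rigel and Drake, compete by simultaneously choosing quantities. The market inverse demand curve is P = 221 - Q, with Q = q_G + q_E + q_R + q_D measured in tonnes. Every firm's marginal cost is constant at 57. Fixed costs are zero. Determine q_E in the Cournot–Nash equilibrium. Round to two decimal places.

Each firm earns π_i = (221 - Q)q_i - 57q_i.
Setting ∂π_i/∂q_i = 0 with rivals' quantities fixed: 164 - 2q_i - Σ_{j≠i} q_j = 0.
With identical firms every q_j equals q_i, so Σ_{j≠i} q_j = 3q_i and 164 = 5q_i, giving q_i = 164/5.

32.80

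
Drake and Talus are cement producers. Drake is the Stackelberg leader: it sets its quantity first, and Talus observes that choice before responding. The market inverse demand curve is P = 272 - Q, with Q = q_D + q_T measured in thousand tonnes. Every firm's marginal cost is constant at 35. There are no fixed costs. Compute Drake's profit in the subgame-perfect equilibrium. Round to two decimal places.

7021.13

The follower Talus best-responds to any q_D: π_T = (272 - Q)q_T - 35q_T.
∂π_T/∂q_T = 237 - q_D - 2q_T = 0 gives the reaction function q_T = (237 - q_D)/2.
The leader anticipates this reaction. Substituting into P = 272 - Q gives P = 307/2 - (1/2)q_D, so π_D = (307/2 - (1/2)q_D)q_D - 35q_D.
Leader FOC: 237/2 - q_D = 0, so q_D = 237/2.
Then q_T = (237 - 237/2)/2 = 237/4.
Price P = 272 - 711/4 = 377/4.
Drake's profit: (377/4 - 35)·(237/2) = 7021.1250.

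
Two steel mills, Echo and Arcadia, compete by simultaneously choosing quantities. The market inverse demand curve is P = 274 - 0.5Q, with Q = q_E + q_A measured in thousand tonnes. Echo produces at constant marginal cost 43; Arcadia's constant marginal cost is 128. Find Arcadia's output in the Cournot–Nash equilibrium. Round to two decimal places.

Echo's profit: π_E = (274 - 0.5Q)q_E - (43q_E). Setting ∂π_E/∂q_E = 0: 231 - q_E - (1/2)(q_A) = 0.
Arcadia's profit: π_A = (274 - 0.5Q)q_A - (128q_A). Setting ∂π_A/∂q_A = 0: 146 - q_A - (1/2)(q_E) = 0.
Rearranging gives the reaction functions q_E = (231 - (1/2)q_A) and q_A = (146 - (1/2)q_E).
Substituting one into the other gives q_E = 632/3 and q_A = 122/3.

40.67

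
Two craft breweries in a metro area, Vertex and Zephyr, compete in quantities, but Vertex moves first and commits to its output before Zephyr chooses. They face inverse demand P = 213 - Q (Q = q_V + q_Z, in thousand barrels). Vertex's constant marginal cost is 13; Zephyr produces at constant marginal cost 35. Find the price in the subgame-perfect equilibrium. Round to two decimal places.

Solve by backward induction. Given q_V, the follower Zephyr maximises π_Z = (213 - q_V - q_Z)q_Z - 35q_Z.
Setting the follower's marginal profit to zero, 178 - q_V - 2q_Z = 0, i.e. q_Z = (178 - q_V)/2.
The leader anticipates this reaction. Substituting into P = 213 - Q gives P = 124 - (1/2)q_V, so π_V = (124 - (1/2)q_V)q_V - 13q_V.
The leader's first-order condition 111 - q_V = 0 yields q_V = 111.
Then q_Z = (178 - 111)/2 = 67/2.
Total output Q = 289/2, so price P = 213 - 289/2 = 137/2.

68.50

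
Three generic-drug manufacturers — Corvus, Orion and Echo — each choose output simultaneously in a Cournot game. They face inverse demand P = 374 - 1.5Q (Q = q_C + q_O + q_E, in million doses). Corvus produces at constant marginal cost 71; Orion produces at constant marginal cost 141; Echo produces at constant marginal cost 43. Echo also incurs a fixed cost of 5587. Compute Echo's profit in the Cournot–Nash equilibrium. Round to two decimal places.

3115.04

Corvus's profit: π_C = (374 - 1.5Q)q_C - (71q_C). Setting ∂π_C/∂q_C = 0: 303 - 3q_C - (3/2)(q_O + q_E) = 0.
Orion's profit: π_O = (374 - 1.5Q)q_O - (141q_O). Setting ∂π_O/∂q_O = 0: 233 - 3q_O - (3/2)(q_C + q_E) = 0.
Echo's profit: π_E = (374 - 1.5Q)q_E - (43q_E). Setting ∂π_E/∂q_E = 0: 331 - 3q_E - (3/2)(q_C + q_O) = 0.
Adding the 3 first-order conditions: 867 − 6Q = 0, so Q = 289/2.
Back-substituting: q_C = (303 − 867/4)/(3/2) = 115/2, q_O = (233 − 867/4)/(3/2) = 65/6, q_E = (331 − 867/4)/(3/2) = 457/6.
Price P = 374 - (3/2)·(289/2) = 629/4.
Echo's profit: (629/4 - 43)·(457/6) - 5587 = 3115.0417.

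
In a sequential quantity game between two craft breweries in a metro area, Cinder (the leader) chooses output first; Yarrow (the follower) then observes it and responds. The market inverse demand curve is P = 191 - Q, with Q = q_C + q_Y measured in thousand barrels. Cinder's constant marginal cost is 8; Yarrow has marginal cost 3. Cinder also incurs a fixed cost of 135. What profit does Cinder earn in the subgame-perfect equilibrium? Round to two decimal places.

3825.50

The follower Yarrow best-responds to any q_C: π_Y = (191 - Q)q_Y - 3q_Y.
∂π_Y/∂q_Y = 188 - q_C - 2q_Y = 0 gives the reaction function q_Y = (188 - q_C)/2.
Cinder substitutes q_Y(q_C) into its own profit: π_C = q_C(191 - q_C - (188 - q_C)/2) - 8q_C = (97 - (1/2)q_C)q_C - 8q_C.
Maximising: ∂π_C/∂q_C = 89 - q_C = 0, giving q_C = 89.
Then q_Y = (188 - 89)/2 = 99/2.
Price P = 191 - 277/2 = 105/2.
Cinder's profit: (105/2 - 8)·89 - 135 = 3825.5000.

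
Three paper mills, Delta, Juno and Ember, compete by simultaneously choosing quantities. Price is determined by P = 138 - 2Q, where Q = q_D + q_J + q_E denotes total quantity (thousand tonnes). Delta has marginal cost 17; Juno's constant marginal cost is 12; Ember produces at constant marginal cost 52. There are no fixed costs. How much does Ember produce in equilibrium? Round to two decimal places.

1.38

Delta's profit: π_D = (138 - 2Q)q_D - (17q_D). Setting ∂π_D/∂q_D = 0: 121 - 4q_D - 2(q_J + q_E) = 0.
Juno's profit: π_J = (138 - 2Q)q_J - (12q_J). Setting ∂π_J/∂q_J = 0: 126 - 4q_J - 2(q_D + q_E) = 0.
Ember's first-order condition: 86 - 4q_E - 2(q_D + q_J) = 0.
Adding the 3 conditions: 333 − 4Q − 4Q = 0, i.e. Q = 333/8.
Back-substituting: q_D = (121 − 333/4)/2 = 151/8, q_J = (126 − 333/4)/2 = 171/8, q_E = (86 − 333/4)/2 = 11/8.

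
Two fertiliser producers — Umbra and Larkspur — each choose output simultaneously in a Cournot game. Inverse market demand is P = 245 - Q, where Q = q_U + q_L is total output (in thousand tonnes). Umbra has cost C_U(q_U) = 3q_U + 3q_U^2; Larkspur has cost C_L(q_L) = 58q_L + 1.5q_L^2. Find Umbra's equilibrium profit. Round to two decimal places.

2752.21

Umbra's profit: π_U = (245 - Q)q_U - (3q_U + 3q_U²). Setting ∂π_U/∂q_U = 0: 242 - 8q_U - (q_L) = 0.
Larkspur's first-order condition: 187 - 5q_L - (q_U) = 0.
Rearranging gives the reaction functions q_U = (242 - q_L)/8 and q_L = (187 - q_U)/5.
Substituting one into the other gives q_U = 341/13 and q_L = 418/13.
Price P = 245 - 759/13 = 186.6154.
Umbra's profit: 186.6154·(341/13) - 3·(341/13) - 3(341/13)² = 2752.2130.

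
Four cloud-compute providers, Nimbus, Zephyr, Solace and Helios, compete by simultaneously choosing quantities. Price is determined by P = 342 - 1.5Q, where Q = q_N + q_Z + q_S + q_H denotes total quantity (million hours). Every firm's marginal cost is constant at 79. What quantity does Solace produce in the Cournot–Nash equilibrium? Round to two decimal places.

35.07

A representative firm's profit is π_i = q_i(342 - 1.5Q) - 79q_i.
Setting ∂π_i/∂q_i = 0 with rivals' quantities fixed: 263 - 3q_i - (3/2)·Σ_{j≠i} q_j = 0.
By symmetry each firm produces the same amount; substituting Σ_{j≠i} q_j = 3q_i yields q_i = 263/(15/2) = 526/15.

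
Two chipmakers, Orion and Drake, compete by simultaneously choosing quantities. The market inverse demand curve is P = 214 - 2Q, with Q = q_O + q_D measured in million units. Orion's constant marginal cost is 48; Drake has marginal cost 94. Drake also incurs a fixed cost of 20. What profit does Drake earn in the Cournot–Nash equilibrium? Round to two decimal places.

284.22

Orion's profit: π_O = (214 - 2Q)q_O - (48q_O). Setting ∂π_O/∂q_O = 0: 166 - 4q_O - 2(q_D) = 0.
Drake's first-order condition: 120 - 4q_D - 2(q_O) = 0.
Best responses: q_O = (166 - 2q_D)/4, q_D = (120 - 2q_O)/4.
Solving the pair: q_O = 106/3, q_D = 37/3.
Price P = 214 - 2·(143/3) = 356/3.
Drake's profit: (356/3 - 94)·(37/3) - 20 = 284.2222.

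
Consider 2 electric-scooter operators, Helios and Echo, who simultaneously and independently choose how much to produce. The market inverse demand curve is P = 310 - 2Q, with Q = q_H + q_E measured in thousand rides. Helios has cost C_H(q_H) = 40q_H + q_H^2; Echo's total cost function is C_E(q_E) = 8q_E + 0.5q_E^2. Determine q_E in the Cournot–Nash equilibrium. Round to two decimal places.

Helios's profit: π_H = (310 - 2Q)q_H - (40q_H + q_H²). Setting ∂π_H/∂q_H = 0: 270 - 6q_H - 2(q_E) = 0.
Echo's profit: π_E = (310 - 2Q)q_E - (8q_E + (1/2)q_E²). Setting ∂π_E/∂q_E = 0: 302 - 5q_E - 2(q_H) = 0.
Best responses: q_H = (270 - 2q_E)/6, q_E = (302 - 2q_H)/5.
Solving the pair: q_H = 373/13, q_E = 636/13.

48.92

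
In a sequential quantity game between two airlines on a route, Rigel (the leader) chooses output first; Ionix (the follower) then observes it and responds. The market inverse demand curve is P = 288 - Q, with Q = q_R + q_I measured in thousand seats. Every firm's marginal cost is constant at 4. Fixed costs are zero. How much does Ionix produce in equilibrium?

71

The follower Ionix best-responds to any q_R: π_I = (288 - Q)q_I - 4q_I.
Setting the follower's marginal profit to zero, 284 - q_R - 2q_I = 0, i.e. q_I = (284 - q_R)/2.
Rigel substitutes q_I(q_R) into its own profit: π_R = q_R(288 - q_R - (284 - q_R)/2) - 4q_R = (146 - (1/2)q_R)q_R - 4q_R.
The leader's first-order condition 142 - q_R = 0 yields q_R = 142.
Then q_I = (284 - 142)/2 = 71.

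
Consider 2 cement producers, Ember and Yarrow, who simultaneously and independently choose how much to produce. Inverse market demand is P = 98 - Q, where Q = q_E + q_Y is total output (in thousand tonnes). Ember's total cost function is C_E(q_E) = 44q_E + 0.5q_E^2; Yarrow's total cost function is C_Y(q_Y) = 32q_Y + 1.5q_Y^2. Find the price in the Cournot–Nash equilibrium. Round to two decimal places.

73.14

Ember's profit: π_E = (98 - Q)q_E - (44q_E + (1/2)q_E²). Setting ∂π_E/∂q_E = 0: 54 - 3q_E - (q_Y) = 0.
Yarrow's profit: π_Y = (98 - Q)q_Y - (32q_Y + (3/2)q_Y²). Setting ∂π_Y/∂q_Y = 0: 66 - 5q_Y - (q_E) = 0.
Best responses: q_E = (54 - q_Y)/3, q_Y = (66 - q_E)/5.
Substituting one into the other gives q_E = 102/7 and q_Y = 72/7.
Total output Q = 174/7, so price P = 98 - 174/7 = 512/7.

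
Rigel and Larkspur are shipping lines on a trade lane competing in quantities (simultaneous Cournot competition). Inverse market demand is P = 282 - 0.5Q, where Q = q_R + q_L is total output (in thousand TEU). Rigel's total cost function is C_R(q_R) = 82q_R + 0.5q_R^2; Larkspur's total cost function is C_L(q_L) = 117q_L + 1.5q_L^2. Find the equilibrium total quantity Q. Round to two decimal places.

Rigel's profit: π_R = (282 - 0.5Q)q_R - (82q_R + (1/2)q_R²). Setting ∂π_R/∂q_R = 0: 200 - 2q_R - (1/2)(q_L) = 0.
Larkspur's first-order condition: 165 - 4q_L - (1/2)(q_R) = 0.
Rearranging gives the reaction functions q_R = (200 - (1/2)q_L)/2 and q_L = (165 - (1/2)q_R)/4.
Solving the pair: q_R = 92.5806, q_L = 920/31.
Total output Q = 92.5806 + 920/31 = 122.2581.

122.26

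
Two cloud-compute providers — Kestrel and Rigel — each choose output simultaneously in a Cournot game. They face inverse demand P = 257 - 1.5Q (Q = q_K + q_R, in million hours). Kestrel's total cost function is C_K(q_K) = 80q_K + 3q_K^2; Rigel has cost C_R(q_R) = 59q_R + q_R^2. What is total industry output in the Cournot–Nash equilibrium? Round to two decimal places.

49.23

Kestrel's profit: π_K = (257 - 1.5Q)q_K - (80q_K + 3q_K²). Setting ∂π_K/∂q_K = 0: 177 - 9q_K - (3/2)(q_R) = 0.
Rigel's profit: π_R = (257 - 1.5Q)q_R - (59q_R + q_R²). Setting ∂π_R/∂q_R = 0: 198 - 5q_R - (3/2)(q_K) = 0.
Best responses: q_K = (177 - (3/2)q_R)/9, q_R = (198 - (3/2)q_K)/5.
Solving the pair: q_K = 784/57, q_R = 674/19.
Total output Q = 784/57 + 674/19 = 49.2281.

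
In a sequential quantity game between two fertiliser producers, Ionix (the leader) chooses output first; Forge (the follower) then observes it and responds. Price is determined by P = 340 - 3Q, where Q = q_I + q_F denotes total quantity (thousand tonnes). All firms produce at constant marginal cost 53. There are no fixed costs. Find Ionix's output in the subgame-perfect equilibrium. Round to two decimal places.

47.83

Solve by backward induction. Given q_I, the follower Forge maximises π_F = (340 - 3q_I - 3q_F)q_F - 53q_F.
Follower FOC: 287 - 3q_I - 6q_F = 0, so q_F(q_I) = (287 - 3q_I)/6.
The leader anticipates this reaction. Substituting into P = 340 - 3Q gives P = 393/2 - (3/2)q_I, so π_I = (393/2 - (3/2)q_I)q_I - 53q_I.
The leader's first-order condition 287/2 - 3q_I = 0 yields q_I = 287/6.
Then q_F = (287 - 3·(287/6))/6 = 287/12.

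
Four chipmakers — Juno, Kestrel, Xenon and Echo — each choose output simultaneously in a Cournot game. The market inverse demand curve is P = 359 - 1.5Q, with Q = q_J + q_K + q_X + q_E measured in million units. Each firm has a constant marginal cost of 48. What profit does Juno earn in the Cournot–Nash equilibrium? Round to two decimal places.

Each firm earns π_i = (359 - 1.5Q)q_i - 48q_i.
Setting ∂π_i/∂q_i = 0 with rivals' quantities fixed: 311 - 3q_i - (3/2)·Σ_{j≠i} q_j = 0.
With identical firms every q_j equals q_i, so Σ_{j≠i} q_j = 3q_i and 311 = (15/2)q_i, giving q_i = 622/15.
Price P = 359 - (3/2)·165.8667 = 551/5.
Juno's profit: (551/5 - 48)·(622/15) = 2579.2267.

2579.23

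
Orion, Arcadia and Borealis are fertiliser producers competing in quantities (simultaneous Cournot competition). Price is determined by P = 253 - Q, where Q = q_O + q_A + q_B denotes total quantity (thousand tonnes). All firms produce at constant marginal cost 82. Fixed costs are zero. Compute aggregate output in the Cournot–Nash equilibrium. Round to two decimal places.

Each firm earns π_i = (253 - Q)q_i - 82q_i.
Setting ∂π_i/∂q_i = 0 with rivals' quantities fixed: 171 - 2q_i - Σ_{j≠i} q_j = 0.
With identical firms every q_j equals q_i, so Σ_{j≠i} q_j = 2q_i and 171 = 4q_i, giving q_i = 171/4.
Total output Q = 171/4 + 171/4 + 171/4 = 513/4.

128.25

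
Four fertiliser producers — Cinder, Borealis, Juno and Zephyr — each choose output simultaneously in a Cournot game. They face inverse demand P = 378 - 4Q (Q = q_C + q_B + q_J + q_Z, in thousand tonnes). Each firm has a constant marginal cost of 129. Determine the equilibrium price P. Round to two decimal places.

178.80

Each firm earns π_i = (378 - 4Q)q_i - 129q_i.
First-order condition (treating rivals' output as given): 249 - 8q_i - 4·Σ_{j≠i} q_j = 0.
By symmetry each firm produces the same amount; substituting Σ_{j≠i} q_j = 3q_i yields q_i = 249/20.
Total output Q = 249/5, so price P = 378 - 4·(249/5) = 894/5.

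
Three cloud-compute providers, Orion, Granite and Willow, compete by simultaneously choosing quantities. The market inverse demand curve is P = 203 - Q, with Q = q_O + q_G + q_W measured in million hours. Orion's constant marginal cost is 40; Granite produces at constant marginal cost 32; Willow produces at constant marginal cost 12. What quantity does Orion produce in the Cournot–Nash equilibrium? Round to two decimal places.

31.75

Orion's profit: π_O = (203 - Q)q_O - (40q_O). Setting ∂π_O/∂q_O = 0: 163 - 2q_O - (q_G + q_W) = 0.
Granite's profit: π_G = (203 - Q)q_G - (32q_G). Setting ∂π_G/∂q_G = 0: 171 - 2q_G - (q_O + q_W) = 0.
Willow's first-order condition: 191 - 2q_W - (q_O + q_G) = 0.
Summing all 3 equations gives 525 − 4Q = 0, hence Q = 525/4.
Back-substituting: q_O = (163 − 525/4) = 127/4, q_G = (171 − 525/4) = 159/4, q_W = (191 − 525/4) = 239/4.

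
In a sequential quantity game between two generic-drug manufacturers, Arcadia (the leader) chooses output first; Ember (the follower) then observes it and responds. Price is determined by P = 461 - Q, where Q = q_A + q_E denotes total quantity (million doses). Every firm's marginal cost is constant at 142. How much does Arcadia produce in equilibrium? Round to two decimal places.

The follower Ember best-responds to any q_A: π_E = (461 - Q)q_E - 142q_E.
Follower FOC: 319 - q_A - 2q_E = 0, so q_E(q_A) = (319 - q_A)/2.
The leader anticipates this reaction. Substituting into P = 461 - Q gives P = 603/2 - (1/2)q_A, so π_A = (603/2 - (1/2)q_A)q_A - 142q_A.
Maximising: ∂π_A/∂q_A = 319/2 - q_A = 0, giving q_A = 319/2.
Then q_E = (319 - 319/2)/2 = 319/4.

159.50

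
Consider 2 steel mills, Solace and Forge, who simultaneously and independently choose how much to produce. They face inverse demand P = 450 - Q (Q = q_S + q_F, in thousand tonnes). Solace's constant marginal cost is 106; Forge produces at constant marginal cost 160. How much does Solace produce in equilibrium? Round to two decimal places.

132.67

Solace's profit: π_S = (450 - Q)q_S - (106q_S). Setting ∂π_S/∂q_S = 0: 344 - 2q_S - (q_F) = 0.
Forge's profit: π_F = (450 - Q)q_F - (160q_F). Setting ∂π_F/∂q_F = 0: 290 - 2q_F - (q_S) = 0.
Best responses: q_S = (344 - q_F)/2, q_F = (290 - q_S)/2.
Substituting one into the other gives q_S = 398/3 and q_F = 236/3.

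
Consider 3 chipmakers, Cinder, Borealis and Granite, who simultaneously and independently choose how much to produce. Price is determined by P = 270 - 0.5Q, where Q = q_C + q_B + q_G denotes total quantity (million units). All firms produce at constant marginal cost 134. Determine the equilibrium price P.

168

A representative firm's profit is π_i = q_i(270 - 0.5Q) - 134q_i.
Setting ∂π_i/∂q_i = 0 with rivals' quantities fixed: 136 - q_i - (1/2)·Σ_{j≠i} q_j = 0.
By symmetry each firm produces the same amount; substituting Σ_{j≠i} q_j = 2q_i yields q_i = 136/2 = 68.
Total output Q = 204, so price P = 270 - (1/2)·204 = 168.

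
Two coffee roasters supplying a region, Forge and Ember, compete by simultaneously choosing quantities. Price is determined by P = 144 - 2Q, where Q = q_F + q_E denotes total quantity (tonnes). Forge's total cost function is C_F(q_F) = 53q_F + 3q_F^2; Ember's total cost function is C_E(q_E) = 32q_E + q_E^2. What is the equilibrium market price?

Forge's profit: π_F = (144 - 2Q)q_F - (53q_F + 3q_F²). Setting ∂π_F/∂q_F = 0: 91 - 10q_F - 2(q_E) = 0.
Ember's profit: π_E = (144 - 2Q)q_E - (32q_E + q_E²). Setting ∂π_E/∂q_E = 0: 112 - 6q_E - 2(q_F) = 0.
So q_F = (91 - 2q_E)/10 and q_E = (112 - 2q_F)/6.
Solving the pair: q_F = 23/4, q_E = 67/4.
Total output Q = 45/2, so price P = 144 - 2·(45/2) = 99.

99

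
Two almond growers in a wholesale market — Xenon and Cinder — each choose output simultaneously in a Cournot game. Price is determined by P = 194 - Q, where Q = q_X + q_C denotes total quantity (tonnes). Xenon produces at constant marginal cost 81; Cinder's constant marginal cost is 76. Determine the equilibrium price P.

Xenon's profit: π_X = (194 - Q)q_X - (81q_X). Setting ∂π_X/∂q_X = 0: 113 - 2q_X - (q_C) = 0.
Cinder's profit: π_C = (194 - Q)q_C - (76q_C). Setting ∂π_C/∂q_C = 0: 118 - 2q_C - (q_X) = 0.
Rearranging gives the reaction functions q_X = (113 - q_C)/2 and q_C = (118 - q_X)/2.
Solving the pair: q_X = 36, q_C = 41.
Total output Q = 77, so price P = 194 - 77 = 117.

117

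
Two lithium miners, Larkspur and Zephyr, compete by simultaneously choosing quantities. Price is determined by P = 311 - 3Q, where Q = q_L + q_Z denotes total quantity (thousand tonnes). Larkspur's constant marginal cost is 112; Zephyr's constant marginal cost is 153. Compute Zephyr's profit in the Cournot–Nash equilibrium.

Larkspur's profit: π_L = (311 - 3Q)q_L - (112q_L). Setting ∂π_L/∂q_L = 0: 199 - 6q_L - 3(q_Z) = 0.
Zephyr's first-order condition: 158 - 6q_Z - 3(q_L) = 0.
So q_L = (199 - 3q_Z)/6 and q_Z = (158 - 3q_L)/6.
Substituting one into the other gives q_L = 80/3 and q_Z = 13.
Price P = 311 - 3·(119/3) = 192.
Zephyr's profit: (192 - 153)·13 = 507.

507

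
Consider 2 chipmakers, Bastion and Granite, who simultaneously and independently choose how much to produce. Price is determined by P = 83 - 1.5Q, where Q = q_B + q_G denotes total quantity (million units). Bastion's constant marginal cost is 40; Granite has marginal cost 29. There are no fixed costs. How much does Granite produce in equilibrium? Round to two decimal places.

Bastion's profit: π_B = (83 - 1.5Q)q_B - (40q_B). Setting ∂π_B/∂q_B = 0: 43 - 3q_B - (3/2)(q_G) = 0.
Granite's first-order condition: 54 - 3q_G - (3/2)(q_B) = 0.
So q_B = (43 - (3/2)q_G)/3 and q_G = (54 - (3/2)q_B)/3.
Substituting one into the other gives q_B = 64/9 and q_G = 130/9.

14.44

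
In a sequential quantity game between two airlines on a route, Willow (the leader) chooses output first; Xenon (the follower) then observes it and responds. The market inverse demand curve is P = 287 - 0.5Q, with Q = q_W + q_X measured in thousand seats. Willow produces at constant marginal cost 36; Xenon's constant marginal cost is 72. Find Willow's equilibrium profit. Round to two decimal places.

20592.25

The follower Xenon best-responds to any q_W: π_X = (287 - 0.5Q)q_X - 72q_X.
∂π_X/∂q_X = 215 - (1/2)q_W - q_X = 0 gives the reaction function q_X = (215 - (1/2)q_W).
The leader anticipates this reaction. Substituting into P = 287 - 0.5Q gives P = 359/2 - (1/4)q_W, so π_W = (359/2 - (1/4)q_W)q_W - 36q_W.
Leader FOC: 287/2 - (1/2)q_W = 0, so q_W = 287.
Then q_X = (215 - (1/2)·287) = 143/2.
Price P = 287 - (1/2)·(717/2) = 431/4.
Willow's profit: (431/4 - 36)·287 = 20592.2500.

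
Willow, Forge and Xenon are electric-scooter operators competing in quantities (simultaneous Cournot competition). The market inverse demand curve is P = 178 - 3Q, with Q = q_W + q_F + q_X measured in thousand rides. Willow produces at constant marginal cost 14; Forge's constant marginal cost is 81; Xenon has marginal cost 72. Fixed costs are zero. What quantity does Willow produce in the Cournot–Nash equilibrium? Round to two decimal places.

Willow's profit: π_W = (178 - 3Q)q_W - (14q_W). Setting ∂π_W/∂q_W = 0: 164 - 6q_W - 3(q_F + q_X) = 0.
Forge's first-order condition: 97 - 6q_F - 3(q_W + q_X) = 0.
Xenon's profit: π_X = (178 - 3Q)q_X - (72q_X). Setting ∂π_X/∂q_X = 0: 106 - 6q_X - 3(q_W + q_F) = 0.
Adding the 3 conditions: 367 − 6Q − 6Q = 0, i.e. Q = 367/12.
Back-substituting: q_W = (164 − 367/4)/3 = 289/12, q_F = (97 − 367/4)/3 = 7/4, q_X = (106 − 367/4)/3 = 19/4.

24.08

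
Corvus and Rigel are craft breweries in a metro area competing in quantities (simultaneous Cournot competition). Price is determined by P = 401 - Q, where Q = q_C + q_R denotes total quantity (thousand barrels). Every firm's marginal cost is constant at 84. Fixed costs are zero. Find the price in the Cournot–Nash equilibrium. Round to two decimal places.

A representative firm's profit is π_i = q_i(401 - Q) - 84q_i.
First-order condition (treating rivals' output as given): 317 - 2q_i - q_j = 0.
With identical firms every q_j equals q_i, so q_j = q_i and 317 = 3q_i, giving q_i = 317/3.
Total output Q = 634/3, so price P = 401 - 634/3 = 569/3.

189.67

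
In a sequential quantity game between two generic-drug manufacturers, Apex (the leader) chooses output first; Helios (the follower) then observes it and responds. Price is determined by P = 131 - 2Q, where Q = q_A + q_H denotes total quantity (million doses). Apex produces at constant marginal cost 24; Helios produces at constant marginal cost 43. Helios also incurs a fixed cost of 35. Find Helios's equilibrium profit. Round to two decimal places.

43.13

The follower Helios best-responds to any q_A: π_H = (131 - 2Q)q_H - 43q_H.
Setting the follower's marginal profit to zero, 88 - 2q_A - 4q_H = 0, i.e. q_H = (88 - 2q_A)/4.
The leader anticipates this reaction. Substituting into P = 131 - 2Q gives P = 87 - q_A, so π_A = (87 - q_A)q_A - 24q_A.
The leader's first-order condition 63 - 2q_A = 0 yields q_A = 63/2.
Then q_H = (88 - 2·(63/2))/4 = 25/4.
Price P = 131 - 2·(151/4) = 111/2.
Helios's profit: (111/2 - 43)·(25/4) - 35 = 345/8.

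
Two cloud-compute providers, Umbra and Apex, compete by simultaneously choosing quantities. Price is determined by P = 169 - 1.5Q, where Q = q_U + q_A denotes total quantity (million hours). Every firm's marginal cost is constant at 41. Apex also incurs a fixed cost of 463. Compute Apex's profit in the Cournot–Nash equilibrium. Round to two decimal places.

Each firm earns π_i = (169 - 1.5Q)q_i - 41q_i.
Setting ∂π_i/∂q_i = 0 with rivals' quantities fixed: 128 - 3q_i - (3/2)q_j = 0.
By symmetry each firm produces the same amount; substituting q_j = q_i yields q_i = 128/(9/2) = 256/9.
Price P = 169 - (3/2)·(512/9) = 251/3.
Apex's profit: (251/3 - 41)·(256/9) - 463 = 750.6296.

750.63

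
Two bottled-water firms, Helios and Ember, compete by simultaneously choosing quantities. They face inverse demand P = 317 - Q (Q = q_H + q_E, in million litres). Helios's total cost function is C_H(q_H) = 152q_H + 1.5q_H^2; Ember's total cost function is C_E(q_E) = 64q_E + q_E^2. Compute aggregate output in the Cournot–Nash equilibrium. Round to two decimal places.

Helios's profit: π_H = (317 - Q)q_H - (152q_H + (3/2)q_H²). Setting ∂π_H/∂q_H = 0: 165 - 5q_H - (q_E) = 0.
Ember's first-order condition: 253 - 4q_E - (q_H) = 0.
Best responses: q_H = (165 - q_E)/5, q_E = (253 - q_H)/4.
Substituting one into the other gives q_H = 407/19 and q_E = 1100/19.
Total output Q = 407/19 + 1100/19 = 1507/19.

79.32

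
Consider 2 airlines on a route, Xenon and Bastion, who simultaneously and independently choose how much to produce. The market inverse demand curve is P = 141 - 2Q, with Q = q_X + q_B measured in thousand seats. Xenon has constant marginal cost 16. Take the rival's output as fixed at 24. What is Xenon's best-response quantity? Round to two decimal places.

19.25

With the rival's output fixed at 24, Xenon's profit is π_X = (141 - 2·24 - 2q_X)q_X - (16q_X) = (93 - 2q_X)q_X - (16q_X).
∂π_X/∂q_X = 77 - 4q_X = 0, so q_X = 77/4.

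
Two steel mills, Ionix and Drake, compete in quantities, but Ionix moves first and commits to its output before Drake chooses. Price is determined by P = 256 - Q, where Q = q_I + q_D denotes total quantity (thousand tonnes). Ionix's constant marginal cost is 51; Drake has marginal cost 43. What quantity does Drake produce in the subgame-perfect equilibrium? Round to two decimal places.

The follower Drake best-responds to any q_I: π_D = (256 - Q)q_D - 43q_D.
∂π_D/∂q_D = 213 - q_I - 2q_D = 0 gives the reaction function q_D = (213 - q_I)/2.
Ionix substitutes q_D(q_I) into its own profit: π_I = q_I(256 - q_I - (213 - q_I)/2) - 51q_I = (299/2 - (1/2)q_I)q_I - 51q_I.
Leader FOC: 197/2 - q_I = 0, so q_I = 197/2.
Then q_D = (213 - 197/2)/2 = 229/4.

57.25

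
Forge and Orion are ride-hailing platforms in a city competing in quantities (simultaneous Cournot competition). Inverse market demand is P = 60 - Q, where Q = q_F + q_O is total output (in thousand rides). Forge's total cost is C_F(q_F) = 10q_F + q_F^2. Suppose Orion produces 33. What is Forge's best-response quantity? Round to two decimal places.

4.25

With the rival's output fixed at 33, Forge's profit is π_F = (60 - 33 - q_F)q_F - (10q_F + q_F²) = (27 - q_F)q_F - (10q_F + q_F²).
∂π_F/∂q_F = 17 - 4q_F = 0, so q_F = 17/4.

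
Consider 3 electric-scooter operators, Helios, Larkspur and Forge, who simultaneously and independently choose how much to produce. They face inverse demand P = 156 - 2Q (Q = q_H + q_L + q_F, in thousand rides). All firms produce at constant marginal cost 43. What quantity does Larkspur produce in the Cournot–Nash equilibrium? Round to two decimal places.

A representative firm's profit is π_i = q_i(156 - 2Q) - 43q_i.
Setting ∂π_i/∂q_i = 0 with rivals' quantities fixed: 113 - 4q_i - 2·Σ_{j≠i} q_j = 0.
With identical firms every q_j equals q_i, so Σ_{j≠i} q_j = 2q_i and 113 = 8q_i, giving q_i = 113/8.

14.13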